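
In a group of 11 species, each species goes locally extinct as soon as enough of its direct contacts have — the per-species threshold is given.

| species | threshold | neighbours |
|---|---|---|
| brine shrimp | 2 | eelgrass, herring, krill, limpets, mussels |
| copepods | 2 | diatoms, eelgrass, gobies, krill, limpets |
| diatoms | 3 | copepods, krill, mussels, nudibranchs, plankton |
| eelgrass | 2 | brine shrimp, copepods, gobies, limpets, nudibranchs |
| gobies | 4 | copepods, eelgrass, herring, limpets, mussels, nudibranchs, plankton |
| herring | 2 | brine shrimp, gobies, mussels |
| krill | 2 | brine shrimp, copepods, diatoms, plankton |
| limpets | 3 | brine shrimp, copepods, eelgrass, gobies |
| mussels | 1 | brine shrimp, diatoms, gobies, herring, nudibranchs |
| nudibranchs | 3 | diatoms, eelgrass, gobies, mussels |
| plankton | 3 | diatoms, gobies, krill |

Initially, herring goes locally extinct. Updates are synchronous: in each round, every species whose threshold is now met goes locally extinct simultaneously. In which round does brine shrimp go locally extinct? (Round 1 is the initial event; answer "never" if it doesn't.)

Round 1 — herring goes locally extinct (initial).
Round 2 — checking thresholds:
  brine shrimp: 1 of 5 neighbours < 2, below threshold.
  gobies: 1 of 7 neighbours < 4, below threshold.
  mussels: 1 of 5 neighbours ≥ 1, goes locally extinct.
Round 3 — checking thresholds:
  brine shrimp: 2 of 5 neighbours ≥ 2, goes locally extinct.
  diatoms: 1 of 5 neighbours < 3, below threshold.
  gobies: 2 of 7 neighbours < 4, below threshold.
  nudibranchs: 1 of 4 neighbours < 3, below threshold.
Round 4 — no new extinctions; cascade stops.

3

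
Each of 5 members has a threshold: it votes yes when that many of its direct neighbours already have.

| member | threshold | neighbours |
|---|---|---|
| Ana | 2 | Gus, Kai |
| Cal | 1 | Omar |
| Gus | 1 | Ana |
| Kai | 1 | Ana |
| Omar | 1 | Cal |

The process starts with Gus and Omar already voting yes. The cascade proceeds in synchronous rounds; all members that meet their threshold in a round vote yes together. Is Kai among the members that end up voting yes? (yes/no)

Round 1 — Gus, Omar vote yes (initial).
Round 2 — checking thresholds:
  Ana: 1 of 2 neighbours < 2, below threshold.
  Cal: 1 of 1 neighbours ≥ 1, votes yes.
Round 3 — no new yes votes; cascade stops.

no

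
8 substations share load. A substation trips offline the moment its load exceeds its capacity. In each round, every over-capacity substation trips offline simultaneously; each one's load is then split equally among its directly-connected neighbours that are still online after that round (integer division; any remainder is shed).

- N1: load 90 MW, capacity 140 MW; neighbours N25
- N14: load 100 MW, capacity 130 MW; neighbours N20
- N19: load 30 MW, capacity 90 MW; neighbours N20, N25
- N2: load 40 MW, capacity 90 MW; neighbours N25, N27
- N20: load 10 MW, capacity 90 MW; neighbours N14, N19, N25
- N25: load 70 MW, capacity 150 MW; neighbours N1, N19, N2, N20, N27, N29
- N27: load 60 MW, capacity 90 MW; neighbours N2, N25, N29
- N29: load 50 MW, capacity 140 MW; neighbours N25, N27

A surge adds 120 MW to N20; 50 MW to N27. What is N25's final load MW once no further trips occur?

Round 1 — N20 at 130 > 90; N27 at 110 > 90. N20, N27 trip offline.
  N20 sheds 130 MW to N14, N19, N25: 43 each (1 lost).
    N14: 100+43 = 143 > 130
    N19: 30+43 = 73 ≤ 90
    N25: 70+43 = 113 ≤ 150
  N27 sheds 110 MW to N2, N25, N29: 36 each (2 lost).
    N2: 40+36 = 76 ≤ 90
    N25: 113+36 = 149 ≤ 150
    N29: 50+36 = 86 ≤ 140
Round 2 — N14 trips offline.
  N14 sheds 143 MW: no online neighbours, lost.
No further trips.

149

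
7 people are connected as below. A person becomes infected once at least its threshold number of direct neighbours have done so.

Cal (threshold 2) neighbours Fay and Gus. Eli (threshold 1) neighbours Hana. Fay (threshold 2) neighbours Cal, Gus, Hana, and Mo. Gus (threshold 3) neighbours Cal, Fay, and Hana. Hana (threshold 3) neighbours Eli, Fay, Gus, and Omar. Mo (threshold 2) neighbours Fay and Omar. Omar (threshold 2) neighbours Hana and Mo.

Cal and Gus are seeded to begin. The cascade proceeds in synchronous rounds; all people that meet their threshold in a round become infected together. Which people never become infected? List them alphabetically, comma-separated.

Round 1 — Cal, Gus become infected (initial).
Round 2 — checking thresholds:
  Fay: 2 of 4 neighbours ≥ 2, becomes infected.
  Hana: 1 of 4 neighbours < 3, holds.
Round 3 — no new infections; cascade stops.

Eli, Hana, Mo, Omar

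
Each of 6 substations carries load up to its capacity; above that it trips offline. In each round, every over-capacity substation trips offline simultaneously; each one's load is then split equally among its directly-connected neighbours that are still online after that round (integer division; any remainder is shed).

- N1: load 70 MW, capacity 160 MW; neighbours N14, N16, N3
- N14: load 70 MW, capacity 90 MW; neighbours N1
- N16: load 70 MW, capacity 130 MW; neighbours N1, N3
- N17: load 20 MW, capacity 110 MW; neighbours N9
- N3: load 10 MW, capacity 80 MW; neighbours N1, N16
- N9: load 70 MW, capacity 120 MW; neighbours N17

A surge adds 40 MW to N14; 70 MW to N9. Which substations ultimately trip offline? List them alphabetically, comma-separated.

N1, N14, N16, N17, N3, N9

Round 1 — N14 at 110 > 90; N9 at 140 > 120. N14, N9 trip offline.
  N14 sheds 110 MW to N1: 110 each.
    N1: 70+110 = 180 > 160
  N9 sheds 140 MW to N17: 140 each.
    N17: 20+140 = 160 > 110
Round 2 — N1, N17 trip offline.
  N1 sheds 180 MW to N16, N3: 90 each.
    N16: 70+90 = 160 > 130
    N3: 10+90 = 100 > 80
  N17 sheds 160 MW: no online neighbours, lost.
Round 3 — N16, N3 trip offline.
  N16 sheds 160 MW: no online neighbours, lost.
  N3 sheds 100 MW: no online neighbours, lost.
No further trips.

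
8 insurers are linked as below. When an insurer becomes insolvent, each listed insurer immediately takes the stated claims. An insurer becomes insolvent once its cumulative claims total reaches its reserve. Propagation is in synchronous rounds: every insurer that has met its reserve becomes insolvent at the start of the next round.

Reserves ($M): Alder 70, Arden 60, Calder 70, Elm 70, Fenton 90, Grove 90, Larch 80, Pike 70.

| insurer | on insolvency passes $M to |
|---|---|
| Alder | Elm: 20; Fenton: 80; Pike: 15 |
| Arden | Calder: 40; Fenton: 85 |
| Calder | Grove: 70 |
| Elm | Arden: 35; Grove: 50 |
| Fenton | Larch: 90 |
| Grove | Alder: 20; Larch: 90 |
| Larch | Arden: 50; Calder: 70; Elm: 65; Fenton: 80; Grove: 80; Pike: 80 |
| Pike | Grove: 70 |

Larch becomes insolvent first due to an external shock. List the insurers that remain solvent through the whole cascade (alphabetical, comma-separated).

Round 1 — Larch becomes insolvent (initial).
  Arden: +50 → 50 < 60
  Calder: +70 → 70 ≥ 70
  Elm: +65 → 65 < 70
  Fenton: +80 → 80 < 90
  Grove: +80 → 80 < 90
  Pike: +80 → 80 ≥ 70
Round 2 — Calder, Pike become insolvent.
  Grove: +70+70 → 220 ≥ 90
Round 3 — Grove becomes insolvent.
  Alder: +20 → 20 < 70
No further insolvencies.

Alder, Arden, Elm, Fenton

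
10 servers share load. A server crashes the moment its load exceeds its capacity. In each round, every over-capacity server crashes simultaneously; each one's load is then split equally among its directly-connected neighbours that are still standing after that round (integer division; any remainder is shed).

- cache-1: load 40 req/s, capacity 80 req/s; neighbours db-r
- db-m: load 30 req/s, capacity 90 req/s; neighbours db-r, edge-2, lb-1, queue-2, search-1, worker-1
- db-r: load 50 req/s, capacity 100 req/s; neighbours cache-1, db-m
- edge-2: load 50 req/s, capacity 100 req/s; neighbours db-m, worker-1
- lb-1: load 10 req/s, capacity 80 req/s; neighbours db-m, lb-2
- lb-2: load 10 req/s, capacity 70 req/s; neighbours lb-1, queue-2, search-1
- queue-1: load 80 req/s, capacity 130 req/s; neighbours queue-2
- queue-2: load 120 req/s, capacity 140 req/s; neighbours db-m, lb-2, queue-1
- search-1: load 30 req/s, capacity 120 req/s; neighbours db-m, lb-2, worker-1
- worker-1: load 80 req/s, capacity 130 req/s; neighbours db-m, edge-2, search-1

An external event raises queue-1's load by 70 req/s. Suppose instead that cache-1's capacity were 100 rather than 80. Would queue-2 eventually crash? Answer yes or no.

yes

With cache-1's capacity at 100:
Round 1 — queue-1 at 150 > 130. queue-1 crashes.
  queue-1 sheds 150 req/s to queue-2: 150 each.
    queue-2: 120+150 = 270 > 140
Round 2 — queue-2 crashes.
  queue-2 sheds 270 req/s to db-m, lb-2: 135 each.
    db-m: 30+135 = 165 > 90
    lb-2: 10+135 = 145 > 70
Round 3 — db-m, lb-2 crash.
  db-m sheds 165 req/s to db-r, edge-2, lb-1, search-1, worker-1: 33 each.
    db-r: 50+33 = 83 ≤ 100
    edge-2: 50+33 = 83 ≤ 100
    lb-1: 10+33 = 43 ≤ 80
    search-1: 30+33 = 63 ≤ 120
    worker-1: 80+33 = 113 ≤ 130
  lb-2 sheds 145 req/s to lb-1, search-1: 72 each (1 lost).
    lb-1: 43+72 = 115 > 80
    search-1: 63+72 = 135 > 120
Round 4 — lb-1, search-1 crash.
  lb-1 sheds 115 req/s: no online neighbours, lost.
  search-1 sheds 135 req/s to worker-1: 135 each.
    worker-1: 113+135 = 248 > 130
Round 5 — worker-1 crashes.
  worker-1 sheds 248 req/s to edge-2: 248 each.
    edge-2: 83+248 = 331 > 100
Round 6 — edge-2 crashes.
  edge-2 sheds 331 req/s: no online neighbours, lost.
No further crashes.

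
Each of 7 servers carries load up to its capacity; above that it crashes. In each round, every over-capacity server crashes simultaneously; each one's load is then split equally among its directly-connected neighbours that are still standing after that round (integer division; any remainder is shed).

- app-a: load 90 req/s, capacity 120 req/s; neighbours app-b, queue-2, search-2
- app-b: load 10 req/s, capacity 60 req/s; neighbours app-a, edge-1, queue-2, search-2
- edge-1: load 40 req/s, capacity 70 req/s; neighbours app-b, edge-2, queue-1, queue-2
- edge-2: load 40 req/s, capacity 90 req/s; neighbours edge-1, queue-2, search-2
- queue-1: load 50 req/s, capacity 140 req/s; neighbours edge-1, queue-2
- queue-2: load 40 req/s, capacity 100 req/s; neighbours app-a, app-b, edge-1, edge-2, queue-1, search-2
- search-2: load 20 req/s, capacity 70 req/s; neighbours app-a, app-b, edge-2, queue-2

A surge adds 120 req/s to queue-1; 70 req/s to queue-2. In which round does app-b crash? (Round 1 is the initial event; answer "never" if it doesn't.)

Round 1 — queue-1 at 170 > 140; queue-2 at 110 > 100. queue-1, queue-2 crash.
  queue-1 sheds 170 req/s to edge-1: 170 each.
    edge-1: 40+170 = 210 > 70
  queue-2 sheds 110 req/s to app-a, app-b, edge-1, edge-2, search-2: 22 each.
    app-a: 90+22 = 112 ≤ 120
    app-b: 10+22 = 32 ≤ 60
    edge-1: 210+22 = 232 > 70
    edge-2: 40+22 = 62 ≤ 90
    search-2: 20+22 = 42 ≤ 70
Round 2 — edge-1 crashes.
  edge-1 sheds 232 req/s to app-b, edge-2: 116 each.
    app-b: 32+116 = 148 > 60
    edge-2: 62+116 = 178 > 90
Round 3 — app-b, edge-2 crash.
  app-b sheds 148 req/s to app-a, search-2: 74 each.
    app-a: 112+74 = 186 > 120
    search-2: 42+74 = 116 > 70
  edge-2 sheds 178 req/s to search-2: 178 each.
    search-2: 116+178 = 294 > 70
Round 4 — app-a, search-2 crash.
  app-a sheds 186 req/s: no online neighbours, lost.
  search-2 sheds 294 req/s: no online neighbours, lost.
No further crashes.

3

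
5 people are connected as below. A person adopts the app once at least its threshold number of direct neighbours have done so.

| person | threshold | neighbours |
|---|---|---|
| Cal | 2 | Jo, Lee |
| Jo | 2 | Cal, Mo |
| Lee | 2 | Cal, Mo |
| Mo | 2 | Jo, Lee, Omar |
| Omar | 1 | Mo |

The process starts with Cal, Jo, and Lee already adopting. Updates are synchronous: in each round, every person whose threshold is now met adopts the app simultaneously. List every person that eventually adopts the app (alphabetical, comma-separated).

Round 1 — Cal, Jo, Lee adopt the app (initial).
Round 2 — checking thresholds:
  Mo: 2 of 3 neighbours ≥ 2, adopts the app.
Round 3 — checking thresholds:
  Omar: 1 of 1 neighbours ≥ 1, adopts the app.
Round 4 — no new adoptions; cascade stops.

Cal, Jo, Lee, Mo, Omar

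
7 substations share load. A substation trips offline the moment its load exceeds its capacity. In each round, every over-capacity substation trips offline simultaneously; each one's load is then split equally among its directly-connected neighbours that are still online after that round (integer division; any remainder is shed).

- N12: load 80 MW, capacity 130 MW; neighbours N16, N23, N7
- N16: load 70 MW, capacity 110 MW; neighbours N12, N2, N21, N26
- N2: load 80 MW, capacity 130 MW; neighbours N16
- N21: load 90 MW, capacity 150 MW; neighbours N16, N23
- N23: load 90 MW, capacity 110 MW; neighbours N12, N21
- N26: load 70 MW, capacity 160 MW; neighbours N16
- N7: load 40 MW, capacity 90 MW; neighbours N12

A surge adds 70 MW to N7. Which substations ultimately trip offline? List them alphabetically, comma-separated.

N12, N16, N2, N21, N23, N7

Round 1 — N7 at 110 > 90. N7 trips offline.
  N7 sheds 110 MW to N12: 110 each.
    N12: 80+110 = 190 > 130
Round 2 — N12 trips offline.
  N12 sheds 190 MW to N16, N23: 95 each.
    N16: 70+95 = 165 > 110
    N23: 90+95 = 185 > 110
Round 3 — N16, N23 trip offline.
  N16 sheds 165 MW to N2, N21, N26: 55 each.
    N2: 80+55 = 135 > 130
    N21: 90+55 = 145 ≤ 150
    N26: 70+55 = 125 ≤ 160
  N23 sheds 185 MW to N21: 185 each.
    N21: 145+185 = 330 > 150
Round 4 — N2, N21 trip offline.
  N2 sheds 135 MW: no online neighbours, lost.
  N21 sheds 330 MW: no online neighbours, lost.
No further trips.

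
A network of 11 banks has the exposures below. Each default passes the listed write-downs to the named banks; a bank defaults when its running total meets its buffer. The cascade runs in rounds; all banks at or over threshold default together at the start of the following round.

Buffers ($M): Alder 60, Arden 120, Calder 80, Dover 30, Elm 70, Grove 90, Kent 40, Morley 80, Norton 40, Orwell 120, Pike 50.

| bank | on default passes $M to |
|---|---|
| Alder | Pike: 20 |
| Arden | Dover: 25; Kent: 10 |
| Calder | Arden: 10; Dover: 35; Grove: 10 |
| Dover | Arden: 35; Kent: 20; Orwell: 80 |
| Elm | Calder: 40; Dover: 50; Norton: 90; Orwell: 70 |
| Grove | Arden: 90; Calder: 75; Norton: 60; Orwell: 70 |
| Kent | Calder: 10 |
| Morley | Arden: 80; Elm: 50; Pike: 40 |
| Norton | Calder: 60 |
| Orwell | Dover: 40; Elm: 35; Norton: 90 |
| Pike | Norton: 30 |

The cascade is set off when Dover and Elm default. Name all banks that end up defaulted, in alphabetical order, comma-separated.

Round 1 — Dover, Elm default (initial).
  Arden: +35 → 35 < 120
  Calder: +40 → 40 < 80
  Kent: +20 → 20 < 40
  Norton: +90 → 90 ≥ 40
  Orwell: +80+70 → 150 ≥ 120
Round 2 — Norton, Orwell default.
  Calder: +60 → 100 ≥ 80
Round 3 — Calder defaults.
  Arden: +10 → 45 < 120
  Grove: +10 → 10 < 90
No further defaults.

Calder, Dover, Elm, Norton, Orwell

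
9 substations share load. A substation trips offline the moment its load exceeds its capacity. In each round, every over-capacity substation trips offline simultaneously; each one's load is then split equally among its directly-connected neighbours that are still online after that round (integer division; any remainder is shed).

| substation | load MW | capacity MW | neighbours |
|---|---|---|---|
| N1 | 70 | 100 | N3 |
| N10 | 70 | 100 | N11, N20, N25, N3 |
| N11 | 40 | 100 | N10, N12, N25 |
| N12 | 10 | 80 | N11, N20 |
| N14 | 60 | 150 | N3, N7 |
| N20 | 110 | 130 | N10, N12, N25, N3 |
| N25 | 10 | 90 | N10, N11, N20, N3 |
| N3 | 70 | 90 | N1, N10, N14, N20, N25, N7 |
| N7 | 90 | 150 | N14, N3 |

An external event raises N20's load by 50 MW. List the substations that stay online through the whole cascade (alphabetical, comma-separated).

N1, N14, N7

Round 1 — N20 at 160 > 130. N20 trips offline.
  N20 sheds 160 MW to N10, N12, N25, N3: 40 each.
    N10: 70+40 = 110 > 100
    N12: 10+40 = 50 ≤ 80
    N25: 10+40 = 50 ≤ 90
    N3: 70+40 = 110 > 90
Round 2 — N10, N3 trip offline.
  N10 sheds 110 MW to N11, N25: 55 each.
    N11: 40+55 = 95 ≤ 100
    N25: 50+55 = 105 > 90
  N3 sheds 110 MW to N1, N14, N25, N7: 27 each (2 lost).
    N1: 70+27 = 97 ≤ 100
    N14: 60+27 = 87 ≤ 150
    N25: 105+27 = 132 > 90
    N7: 90+27 = 117 ≤ 150
Round 3 — N25 trips offline.
  N25 sheds 132 MW to N11: 132 each.
    N11: 95+132 = 227 > 100
Round 4 — N11 trips offline.
  N11 sheds 227 MW to N12: 227 each.
    N12: 50+227 = 277 > 80
Round 5 — N12 trips offline.
  N12 sheds 277 MW: no online neighbours, lost.
No further trips.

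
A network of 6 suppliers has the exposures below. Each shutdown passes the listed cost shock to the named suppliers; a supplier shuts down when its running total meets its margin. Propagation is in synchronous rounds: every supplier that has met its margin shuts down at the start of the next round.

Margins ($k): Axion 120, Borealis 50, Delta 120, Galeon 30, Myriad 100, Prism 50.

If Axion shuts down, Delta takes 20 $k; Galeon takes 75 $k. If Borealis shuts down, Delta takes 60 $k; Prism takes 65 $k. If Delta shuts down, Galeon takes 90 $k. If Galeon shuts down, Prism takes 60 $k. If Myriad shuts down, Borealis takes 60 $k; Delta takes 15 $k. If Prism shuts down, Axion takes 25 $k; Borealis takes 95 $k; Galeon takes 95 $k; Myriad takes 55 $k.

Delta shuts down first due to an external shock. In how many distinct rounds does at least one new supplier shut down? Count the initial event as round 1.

Round 1 — Delta shuts down (initial).
  Galeon: +90 → 90 ≥ 30
Round 2 — Galeon shuts down.
  Prism: +60 → 60 ≥ 50
Round 3 — Prism shuts down.
  Axion: +25 → 25 < 120
  Borealis: +95 → 95 ≥ 50
  Myriad: +55 → 55 < 100
Round 4 — Borealis shuts down.
No further shutdowns.

4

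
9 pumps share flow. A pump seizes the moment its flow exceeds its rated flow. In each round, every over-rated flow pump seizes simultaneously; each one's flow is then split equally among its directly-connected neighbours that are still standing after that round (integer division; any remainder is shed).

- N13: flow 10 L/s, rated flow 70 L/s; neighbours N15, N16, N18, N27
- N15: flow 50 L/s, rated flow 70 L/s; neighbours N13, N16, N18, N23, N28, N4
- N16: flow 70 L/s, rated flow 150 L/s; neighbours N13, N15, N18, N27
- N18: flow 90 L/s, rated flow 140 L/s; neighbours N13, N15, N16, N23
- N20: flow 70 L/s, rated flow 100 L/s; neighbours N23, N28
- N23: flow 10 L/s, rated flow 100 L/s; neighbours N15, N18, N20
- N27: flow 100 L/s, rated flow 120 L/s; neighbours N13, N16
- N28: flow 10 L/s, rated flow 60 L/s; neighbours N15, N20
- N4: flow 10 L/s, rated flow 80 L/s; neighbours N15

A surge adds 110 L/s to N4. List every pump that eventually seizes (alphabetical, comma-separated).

Round 1 — N4 at 120 > 80. N4 seizes.
  N4 sheds 120 L/s to N15: 120 each.
    N15: 50+120 = 170 > 70
Round 2 — N15 seizes.
  N15 sheds 170 L/s to N13, N16, N18, N23, N28: 34 each.
    N13: 10+34 = 44 ≤ 70
    N16: 70+34 = 104 ≤ 150
    N18: 90+34 = 124 ≤ 140
    N23: 10+34 = 44 ≤ 100
    N28: 10+34 = 44 ≤ 60
No further seizures.

N15, N4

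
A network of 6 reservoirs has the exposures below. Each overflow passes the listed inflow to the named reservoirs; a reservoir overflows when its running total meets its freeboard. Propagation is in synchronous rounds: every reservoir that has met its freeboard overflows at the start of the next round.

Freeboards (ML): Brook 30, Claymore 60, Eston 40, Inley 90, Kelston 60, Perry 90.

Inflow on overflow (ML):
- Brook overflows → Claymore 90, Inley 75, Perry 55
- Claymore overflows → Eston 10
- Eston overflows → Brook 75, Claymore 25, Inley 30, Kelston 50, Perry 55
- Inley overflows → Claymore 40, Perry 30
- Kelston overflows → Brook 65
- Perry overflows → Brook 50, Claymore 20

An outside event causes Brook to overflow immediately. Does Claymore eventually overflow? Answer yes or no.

yes

Round 1 — Brook overflows (initial).
  Claymore: +90 → 90 ≥ 60
  Inley: +75 → 75 < 90
  Perry: +55 → 55 < 90
Round 2 — Claymore overflows.
  Eston: +10 → 10 < 40
No further overflows.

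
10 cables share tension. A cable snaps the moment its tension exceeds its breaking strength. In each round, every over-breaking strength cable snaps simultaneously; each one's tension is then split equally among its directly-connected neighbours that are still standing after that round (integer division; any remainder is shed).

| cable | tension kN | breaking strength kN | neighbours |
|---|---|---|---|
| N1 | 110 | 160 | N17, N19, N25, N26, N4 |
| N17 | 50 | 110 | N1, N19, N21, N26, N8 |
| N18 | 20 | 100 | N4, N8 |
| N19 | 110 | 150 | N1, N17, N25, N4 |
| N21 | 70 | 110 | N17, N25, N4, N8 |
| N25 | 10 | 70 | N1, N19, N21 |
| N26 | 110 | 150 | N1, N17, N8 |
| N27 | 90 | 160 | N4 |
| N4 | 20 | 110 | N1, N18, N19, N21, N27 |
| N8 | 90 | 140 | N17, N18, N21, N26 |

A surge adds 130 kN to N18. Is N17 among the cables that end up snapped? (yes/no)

yes

Round 1 — N18 at 150 > 100. N18 snaps.
  N18 sheds 150 kN to N4, N8: 75 each.
    N4: 20+75 = 95 ≤ 110
    N8: 90+75 = 165 > 140
Round 2 — N8 snaps.
  N8 sheds 165 kN to N17, N21, N26: 55 each.
    N17: 50+55 = 105 ≤ 110
    N21: 70+55 = 125 > 110
    N26: 110+55 = 165 > 150
Round 3 — N21, N26 snap.
  N21 sheds 125 kN to N17, N25, N4: 41 each (2 lost).
    N17: 105+41 = 146 > 110
    N25: 10+41 = 51 ≤ 70
    N4: 95+41 = 136 > 110
  N26 sheds 165 kN to N1, N17: 82 each (1 lost).
    N1: 110+82 = 192 > 160
    N17: 146+82 = 228 > 110
Round 4 — N1, N17, N4 snap.
  N1 sheds 192 kN to N19, N25: 96 each.
    N19: 110+96 = 206 > 150
    N25: 51+96 = 147 > 70
  N17 sheds 228 kN to N19: 228 each.
    N19: 206+228 = 434 > 150
  N4 sheds 136 kN to N19, N27: 68 each.
    N19: 434+68 = 502 > 150
    N27: 90+68 = 158 ≤ 160
Round 5 — N19, N25 snap.
  N19 sheds 502 kN: no online neighbours, lost.
  N25 sheds 147 kN: no online neighbours, lost.
No further breaks.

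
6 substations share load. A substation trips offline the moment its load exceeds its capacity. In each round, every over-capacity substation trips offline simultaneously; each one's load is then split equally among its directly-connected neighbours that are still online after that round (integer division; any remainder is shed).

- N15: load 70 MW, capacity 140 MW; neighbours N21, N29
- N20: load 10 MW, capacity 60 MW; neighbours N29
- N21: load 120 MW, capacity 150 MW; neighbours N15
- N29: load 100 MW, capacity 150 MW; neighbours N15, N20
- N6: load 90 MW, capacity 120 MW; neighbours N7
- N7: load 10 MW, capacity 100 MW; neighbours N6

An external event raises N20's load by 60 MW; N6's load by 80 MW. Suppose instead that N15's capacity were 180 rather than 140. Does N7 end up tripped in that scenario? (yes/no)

yes

With N15's capacity at 180:
Round 1 — N20 at 70 > 60; N6 at 170 > 120. N20, N6 trip offline.
  N20 sheds 70 MW to N29: 70 each.
    N29: 100+70 = 170 > 150
  N6 sheds 170 MW to N7: 170 each.
    N7: 10+170 = 180 > 100
Round 2 — N29, N7 trip offline.
  N29 sheds 170 MW to N15: 170 each.
    N15: 70+170 = 240 > 180
  N7 sheds 180 MW: no online neighbours, lost.
Round 3 — N15 trips offline.
  N15 sheds 240 MW to N21: 240 each.
    N21: 120+240 = 360 > 150
Round 4 — N21 trips offline.
  N21 sheds 360 MW: no online neighbours, lost.
No further trips.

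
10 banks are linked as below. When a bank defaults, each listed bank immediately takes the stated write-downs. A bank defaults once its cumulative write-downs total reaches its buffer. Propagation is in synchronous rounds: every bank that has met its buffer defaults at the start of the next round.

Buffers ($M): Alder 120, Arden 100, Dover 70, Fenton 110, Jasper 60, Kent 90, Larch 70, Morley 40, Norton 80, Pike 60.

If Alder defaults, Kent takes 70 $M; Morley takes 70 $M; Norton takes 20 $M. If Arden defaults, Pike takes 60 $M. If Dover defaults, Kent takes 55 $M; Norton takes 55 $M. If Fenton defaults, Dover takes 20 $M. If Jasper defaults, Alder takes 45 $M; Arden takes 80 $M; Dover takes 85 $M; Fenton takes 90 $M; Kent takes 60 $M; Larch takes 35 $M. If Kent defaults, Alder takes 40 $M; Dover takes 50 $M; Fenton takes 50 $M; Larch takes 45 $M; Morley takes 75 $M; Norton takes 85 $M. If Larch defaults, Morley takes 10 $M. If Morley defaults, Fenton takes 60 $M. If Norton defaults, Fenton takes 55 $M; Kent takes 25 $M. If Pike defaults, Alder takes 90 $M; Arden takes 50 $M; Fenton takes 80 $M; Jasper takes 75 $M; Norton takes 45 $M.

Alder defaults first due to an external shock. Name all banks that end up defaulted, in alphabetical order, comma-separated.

Round 1 — Alder defaults (initial).
  Kent: +70 → 70 < 90
  Morley: +70 → 70 ≥ 40
  Norton: +20 → 20 < 80
Round 2 — Morley defaults.
  Fenton: +60 → 60 < 110
No further defaults.

Alder, Morley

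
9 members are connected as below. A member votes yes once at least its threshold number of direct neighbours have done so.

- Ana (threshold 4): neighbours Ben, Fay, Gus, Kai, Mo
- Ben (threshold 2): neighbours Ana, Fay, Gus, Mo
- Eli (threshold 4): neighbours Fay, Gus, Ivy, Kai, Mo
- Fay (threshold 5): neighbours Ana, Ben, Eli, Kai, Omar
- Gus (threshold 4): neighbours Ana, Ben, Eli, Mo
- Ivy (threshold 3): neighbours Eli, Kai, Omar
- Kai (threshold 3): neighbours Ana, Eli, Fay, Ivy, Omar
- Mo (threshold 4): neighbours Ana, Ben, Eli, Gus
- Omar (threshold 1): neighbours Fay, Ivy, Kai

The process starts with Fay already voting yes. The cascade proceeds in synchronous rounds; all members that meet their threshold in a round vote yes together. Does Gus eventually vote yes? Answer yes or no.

Round 1 — Fay votes yes (initial).
Round 2 — checking thresholds:
  Ana: 1 of 5 neighbours < 4, not yet.
  Ben: 1 of 4 neighbours < 2, not yet.
  Eli: 1 of 5 neighbours < 4, not yet.
  Kai: 1 of 5 neighbours < 3, not yet.
  Omar: 1 of 3 neighbours ≥ 1, votes yes.
Round 3 — no new yes votes; cascade stops.

no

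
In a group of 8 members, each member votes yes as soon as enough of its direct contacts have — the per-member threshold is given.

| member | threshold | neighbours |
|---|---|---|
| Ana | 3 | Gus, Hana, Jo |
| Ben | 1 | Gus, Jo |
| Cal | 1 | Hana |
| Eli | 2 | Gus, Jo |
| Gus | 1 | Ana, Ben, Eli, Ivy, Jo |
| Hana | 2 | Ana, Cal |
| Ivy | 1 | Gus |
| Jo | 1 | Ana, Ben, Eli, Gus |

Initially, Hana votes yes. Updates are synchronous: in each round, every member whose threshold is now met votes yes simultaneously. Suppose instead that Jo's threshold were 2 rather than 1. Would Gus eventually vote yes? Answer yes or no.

With Jo's threshold at 2:
Round 1 — Hana votes yes (initial).
Round 2 — checking thresholds:
  Ana: 1 of 3 neighbours < 3, below threshold.
  Cal: 1 of 1 neighbours ≥ 1, votes yes.
Round 3 — no new yes votes; cascade stops.

no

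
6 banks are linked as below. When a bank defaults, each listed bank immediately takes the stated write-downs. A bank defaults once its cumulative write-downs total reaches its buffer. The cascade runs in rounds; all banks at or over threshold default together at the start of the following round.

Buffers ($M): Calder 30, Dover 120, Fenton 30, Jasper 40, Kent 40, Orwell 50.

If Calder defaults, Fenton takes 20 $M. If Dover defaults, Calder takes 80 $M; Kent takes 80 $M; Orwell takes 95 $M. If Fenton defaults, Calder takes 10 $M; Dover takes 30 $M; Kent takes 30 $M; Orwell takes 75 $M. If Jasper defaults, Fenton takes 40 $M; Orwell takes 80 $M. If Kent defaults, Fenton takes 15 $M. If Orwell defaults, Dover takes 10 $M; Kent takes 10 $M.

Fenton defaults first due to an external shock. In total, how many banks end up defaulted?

Round 1 — Fenton defaults (initial).
  Calder: +10 → 10 < 30
  Dover: +30 → 30 < 120
  Kent: +30 → 30 < 40
  Orwell: +75 → 75 ≥ 50
Round 2 — Orwell defaults.
  Dover: +10 → 40 < 120
  Kent: +10 → 40 ≥ 40
Round 3 — Kent defaults.
No further defaults.

3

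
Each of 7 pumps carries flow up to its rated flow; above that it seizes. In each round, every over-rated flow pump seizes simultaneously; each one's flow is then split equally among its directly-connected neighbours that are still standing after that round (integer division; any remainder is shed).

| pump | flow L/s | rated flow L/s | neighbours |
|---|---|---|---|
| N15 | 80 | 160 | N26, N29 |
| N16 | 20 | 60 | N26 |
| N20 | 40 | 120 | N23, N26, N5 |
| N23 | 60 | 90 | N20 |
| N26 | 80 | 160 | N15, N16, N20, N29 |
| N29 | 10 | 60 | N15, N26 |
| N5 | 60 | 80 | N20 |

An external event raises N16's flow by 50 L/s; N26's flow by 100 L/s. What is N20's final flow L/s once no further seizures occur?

100

Round 1 — N16 at 70 > 60; N26 at 180 > 160. N16, N26 seize.
  N16 sheds 70 L/s: no online neighbours, lost.
  N26 sheds 180 L/s to N15, N20, N29: 60 each.
    N15: 80+60 = 140 ≤ 160
    N20: 40+60 = 100 ≤ 120
    N29: 10+60 = 70 > 60
Round 2 — N29 seizes.
  N29 sheds 70 L/s to N15: 70 each.
    N15: 140+70 = 210 > 160
Round 3 — N15 seizes.
  N15 sheds 210 L/s: no online neighbours, lost.
No further seizures.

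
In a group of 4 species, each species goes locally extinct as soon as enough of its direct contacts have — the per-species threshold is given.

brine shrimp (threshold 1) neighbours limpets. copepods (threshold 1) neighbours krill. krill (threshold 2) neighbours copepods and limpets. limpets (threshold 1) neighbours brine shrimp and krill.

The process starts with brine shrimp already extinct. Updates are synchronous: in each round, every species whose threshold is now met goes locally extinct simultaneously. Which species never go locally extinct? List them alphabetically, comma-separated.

copepods, krill

Round 1 — brine shrimp goes locally extinct (initial).
Round 2 — checking thresholds:
  limpets: 1 of 2 neighbours ≥ 1, goes locally extinct.
Round 3 — no new extinctions; cascade stops.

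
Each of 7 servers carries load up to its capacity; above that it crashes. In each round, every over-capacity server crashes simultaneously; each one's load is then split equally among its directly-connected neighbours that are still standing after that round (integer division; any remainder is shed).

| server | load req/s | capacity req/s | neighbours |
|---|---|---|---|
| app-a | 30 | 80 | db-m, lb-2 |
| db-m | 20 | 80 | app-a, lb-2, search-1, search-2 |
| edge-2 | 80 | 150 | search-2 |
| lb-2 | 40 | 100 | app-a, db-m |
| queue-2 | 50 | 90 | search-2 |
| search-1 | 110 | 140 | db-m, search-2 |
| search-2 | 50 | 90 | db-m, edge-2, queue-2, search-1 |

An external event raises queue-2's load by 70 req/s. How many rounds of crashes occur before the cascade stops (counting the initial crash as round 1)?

5

Round 1 — queue-2 at 120 > 90. queue-2 crashes.
  queue-2 sheds 120 req/s to search-2: 120 each.
    search-2: 50+120 = 170 > 90
Round 2 — search-2 crashes.
  search-2 sheds 170 req/s to db-m, edge-2, search-1: 56 each (2 lost).
    db-m: 20+56 = 76 ≤ 80
    edge-2: 80+56 = 136 ≤ 150
    search-1: 110+56 = 166 > 140
Round 3 — search-1 crashes.
  search-1 sheds 166 req/s to db-m: 166 each.
    db-m: 76+166 = 242 > 80
Round 4 — db-m crashes.
  db-m sheds 242 req/s to app-a, lb-2: 121 each.
    app-a: 30+121 = 151 > 80
    lb-2: 40+121 = 161 > 100
Round 5 — app-a, lb-2 crash.
  app-a sheds 151 req/s: no online neighbours, lost.
  lb-2 sheds 161 req/s: no online neighbours, lost.
No further crashes.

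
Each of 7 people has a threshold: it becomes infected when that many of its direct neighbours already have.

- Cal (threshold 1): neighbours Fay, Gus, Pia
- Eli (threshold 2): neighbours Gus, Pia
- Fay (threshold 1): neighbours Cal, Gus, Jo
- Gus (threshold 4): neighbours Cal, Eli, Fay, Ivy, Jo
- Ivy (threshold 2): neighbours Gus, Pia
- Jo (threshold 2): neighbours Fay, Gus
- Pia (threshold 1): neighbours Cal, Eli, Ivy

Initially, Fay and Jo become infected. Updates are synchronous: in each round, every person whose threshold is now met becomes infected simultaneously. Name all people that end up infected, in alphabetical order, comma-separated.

Round 1 — Fay, Jo become infected (initial).
Round 2 — checking thresholds:
  Cal: 1 of 3 neighbours ≥ 1, becomes infected.
  Gus: 2 of 5 neighbours < 4, below threshold.
Round 3 — checking thresholds:
  Gus: 3 of 5 neighbours < 4, below threshold.
  Pia: 1 of 3 neighbours ≥ 1, becomes infected.
Round 4 — no new infections; cascade stops.

Cal, Fay, Jo, Pia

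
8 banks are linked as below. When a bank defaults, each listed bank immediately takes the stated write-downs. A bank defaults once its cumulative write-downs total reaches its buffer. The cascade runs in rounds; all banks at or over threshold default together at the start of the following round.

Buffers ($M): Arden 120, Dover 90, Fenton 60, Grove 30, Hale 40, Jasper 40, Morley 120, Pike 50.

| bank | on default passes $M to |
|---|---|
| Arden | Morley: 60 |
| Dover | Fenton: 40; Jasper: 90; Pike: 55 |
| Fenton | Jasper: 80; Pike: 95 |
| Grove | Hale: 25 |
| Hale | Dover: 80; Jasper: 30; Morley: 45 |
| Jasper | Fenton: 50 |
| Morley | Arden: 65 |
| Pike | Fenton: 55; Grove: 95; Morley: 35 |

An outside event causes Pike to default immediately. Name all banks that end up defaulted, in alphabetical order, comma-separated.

Round 1 — Pike defaults (initial).
  Fenton: +55 → 55 < 60
  Grove: +95 → 95 ≥ 30
  Morley: +35 → 35 < 120
Round 2 — Grove defaults.
  Hale: +25 → 25 < 40
No further defaults.

Grove, Pike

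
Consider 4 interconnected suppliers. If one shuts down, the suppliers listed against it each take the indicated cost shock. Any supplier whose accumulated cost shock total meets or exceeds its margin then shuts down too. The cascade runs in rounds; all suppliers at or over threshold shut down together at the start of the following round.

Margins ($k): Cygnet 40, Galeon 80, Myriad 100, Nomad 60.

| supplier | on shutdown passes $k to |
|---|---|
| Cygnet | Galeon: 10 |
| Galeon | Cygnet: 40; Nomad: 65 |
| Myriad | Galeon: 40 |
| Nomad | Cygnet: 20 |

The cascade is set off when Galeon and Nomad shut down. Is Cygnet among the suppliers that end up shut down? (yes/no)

Round 1 — Galeon, Nomad shut down (initial).
  Cygnet: +40+20 → 60 ≥ 40
Round 2 — Cygnet shuts down.
No further shutdowns.

yes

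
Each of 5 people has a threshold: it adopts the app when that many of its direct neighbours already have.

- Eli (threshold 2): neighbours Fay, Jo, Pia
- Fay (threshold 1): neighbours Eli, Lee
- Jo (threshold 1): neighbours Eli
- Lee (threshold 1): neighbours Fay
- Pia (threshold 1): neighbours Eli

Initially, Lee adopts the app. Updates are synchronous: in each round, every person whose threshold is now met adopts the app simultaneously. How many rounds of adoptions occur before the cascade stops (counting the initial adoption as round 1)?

Round 1 — Lee adopts the app (initial).
Round 2 — checking thresholds:
  Fay: 1 of 2 neighbours ≥ 1, adopts the app.
Round 3 — no new adoptions; cascade stops.

2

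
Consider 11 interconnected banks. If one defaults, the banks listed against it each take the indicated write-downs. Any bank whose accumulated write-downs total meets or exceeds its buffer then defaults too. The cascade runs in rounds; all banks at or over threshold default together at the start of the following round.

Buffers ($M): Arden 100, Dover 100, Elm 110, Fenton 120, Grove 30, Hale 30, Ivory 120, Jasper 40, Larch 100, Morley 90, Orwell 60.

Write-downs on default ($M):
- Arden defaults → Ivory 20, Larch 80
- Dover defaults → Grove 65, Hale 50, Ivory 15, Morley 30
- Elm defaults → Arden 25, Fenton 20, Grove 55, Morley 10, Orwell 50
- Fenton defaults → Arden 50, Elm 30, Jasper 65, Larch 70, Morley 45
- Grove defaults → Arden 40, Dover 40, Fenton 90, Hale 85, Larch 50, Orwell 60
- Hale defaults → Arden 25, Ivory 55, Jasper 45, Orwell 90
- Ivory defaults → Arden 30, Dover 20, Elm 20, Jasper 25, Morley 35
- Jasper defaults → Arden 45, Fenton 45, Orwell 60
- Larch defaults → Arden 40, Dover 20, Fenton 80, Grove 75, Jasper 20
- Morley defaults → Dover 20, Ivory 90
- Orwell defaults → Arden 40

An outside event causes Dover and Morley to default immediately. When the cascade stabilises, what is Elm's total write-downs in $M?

50

Round 1 — Dover, Morley default (initial).
  Grove: +65 → 65 ≥ 30
  Hale: +50 → 50 ≥ 30
  Ivory: +15+90 → 105 < 120
Round 2 — Grove, Hale default.
  Arden: +40+25 → 65 < 100
  Fenton: +90 → 90 < 120
  Ivory: +55 → 160 ≥ 120
  Jasper: +45 → 45 ≥ 40
  Larch: +50 → 50 < 100
  Orwell: +60+90 → 150 ≥ 60
Round 3 — Ivory, Jasper, Orwell default.
  Arden: +30+45+40 → 180 ≥ 100
  Elm: +20 → 20 < 110
  Fenton: +45 → 135 ≥ 120
Round 4 — Arden, Fenton default.
  Elm: +30 → 50 < 110
  Larch: +80+70 → 200 ≥ 100
Round 5 — Larch defaults.
No further defaults.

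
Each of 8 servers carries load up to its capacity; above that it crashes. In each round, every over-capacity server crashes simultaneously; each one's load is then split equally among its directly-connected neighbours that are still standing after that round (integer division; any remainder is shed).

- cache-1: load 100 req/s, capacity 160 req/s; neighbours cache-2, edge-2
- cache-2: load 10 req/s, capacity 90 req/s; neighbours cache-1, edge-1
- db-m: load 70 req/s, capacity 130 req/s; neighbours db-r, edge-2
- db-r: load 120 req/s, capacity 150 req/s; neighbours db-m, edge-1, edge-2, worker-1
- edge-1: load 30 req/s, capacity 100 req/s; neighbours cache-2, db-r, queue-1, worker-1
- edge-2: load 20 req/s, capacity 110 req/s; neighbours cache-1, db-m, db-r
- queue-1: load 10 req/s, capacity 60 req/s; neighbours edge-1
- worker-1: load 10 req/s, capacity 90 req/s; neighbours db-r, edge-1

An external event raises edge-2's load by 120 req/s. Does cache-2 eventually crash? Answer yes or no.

Round 1 — edge-2 at 140 > 110. edge-2 crashes.
  edge-2 sheds 140 req/s to cache-1, db-m, db-r: 46 each (2 lost).
    cache-1: 100+46 = 146 ≤ 160
    db-m: 70+46 = 116 ≤ 130
    db-r: 120+46 = 166 > 150
Round 2 — db-r crashes.
  db-r sheds 166 req/s to db-m, edge-1, worker-1: 55 each (1 lost).
    db-m: 116+55 = 171 > 130
    edge-1: 30+55 = 85 ≤ 100
    worker-1: 10+55 = 65 ≤ 90
Round 3 — db-m crashes.
  db-m sheds 171 req/s: no online neighbours, lost.
No further crashes.

no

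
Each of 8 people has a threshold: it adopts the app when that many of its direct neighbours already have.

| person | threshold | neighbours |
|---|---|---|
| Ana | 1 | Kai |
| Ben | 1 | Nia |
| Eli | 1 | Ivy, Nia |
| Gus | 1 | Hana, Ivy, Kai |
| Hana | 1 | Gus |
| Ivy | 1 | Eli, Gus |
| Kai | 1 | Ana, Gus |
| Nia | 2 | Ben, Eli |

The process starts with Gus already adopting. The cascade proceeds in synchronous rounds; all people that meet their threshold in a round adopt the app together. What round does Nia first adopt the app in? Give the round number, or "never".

never

Round 1 — Gus adopts the app (initial).
Round 2 — checking thresholds:
  Hana: 1 of 1 neighbours ≥ 1, adopts the app.
  Ivy: 1 of 2 neighbours ≥ 1, adopts the app.
  Kai: 1 of 2 neighbours ≥ 1, adopts the app.
Round 3 — checking thresholds:
  Ana: 1 of 1 neighbours ≥ 1, adopts the app.
  Eli: 1 of 2 neighbours ≥ 1, adopts the app.
Round 4 — no new adoptions; cascade stops.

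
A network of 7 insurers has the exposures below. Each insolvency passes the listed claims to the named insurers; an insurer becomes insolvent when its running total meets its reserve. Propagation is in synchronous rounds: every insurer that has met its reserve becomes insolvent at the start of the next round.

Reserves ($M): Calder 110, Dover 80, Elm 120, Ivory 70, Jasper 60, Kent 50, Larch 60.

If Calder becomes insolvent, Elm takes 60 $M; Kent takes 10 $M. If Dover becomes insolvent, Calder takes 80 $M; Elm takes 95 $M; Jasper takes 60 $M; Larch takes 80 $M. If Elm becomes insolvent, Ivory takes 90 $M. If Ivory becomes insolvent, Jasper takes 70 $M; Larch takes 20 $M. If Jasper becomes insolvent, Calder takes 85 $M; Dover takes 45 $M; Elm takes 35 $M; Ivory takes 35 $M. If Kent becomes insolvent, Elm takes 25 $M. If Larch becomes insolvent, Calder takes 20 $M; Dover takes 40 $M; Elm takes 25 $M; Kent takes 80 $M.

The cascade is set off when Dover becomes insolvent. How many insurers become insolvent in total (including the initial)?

7

Round 1 — Dover becomes insolvent (initial).
  Calder: +80 → 80 < 110
  Elm: +95 → 95 < 120
  Jasper: +60 → 60 ≥ 60
  Larch: +80 → 80 ≥ 60
Round 2 — Jasper, Larch become insolvent.
  Calder: +85+20 → 185 ≥ 110
  Elm: +35+25 → 155 ≥ 120
  Ivory: +35 → 35 < 70
  Kent: +80 → 80 ≥ 50
Round 3 — Calder, Elm, Kent become insolvent.
  Ivory: +90 → 125 ≥ 70
Round 4 — Ivory becomes insolvent.
No further insolvencies.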